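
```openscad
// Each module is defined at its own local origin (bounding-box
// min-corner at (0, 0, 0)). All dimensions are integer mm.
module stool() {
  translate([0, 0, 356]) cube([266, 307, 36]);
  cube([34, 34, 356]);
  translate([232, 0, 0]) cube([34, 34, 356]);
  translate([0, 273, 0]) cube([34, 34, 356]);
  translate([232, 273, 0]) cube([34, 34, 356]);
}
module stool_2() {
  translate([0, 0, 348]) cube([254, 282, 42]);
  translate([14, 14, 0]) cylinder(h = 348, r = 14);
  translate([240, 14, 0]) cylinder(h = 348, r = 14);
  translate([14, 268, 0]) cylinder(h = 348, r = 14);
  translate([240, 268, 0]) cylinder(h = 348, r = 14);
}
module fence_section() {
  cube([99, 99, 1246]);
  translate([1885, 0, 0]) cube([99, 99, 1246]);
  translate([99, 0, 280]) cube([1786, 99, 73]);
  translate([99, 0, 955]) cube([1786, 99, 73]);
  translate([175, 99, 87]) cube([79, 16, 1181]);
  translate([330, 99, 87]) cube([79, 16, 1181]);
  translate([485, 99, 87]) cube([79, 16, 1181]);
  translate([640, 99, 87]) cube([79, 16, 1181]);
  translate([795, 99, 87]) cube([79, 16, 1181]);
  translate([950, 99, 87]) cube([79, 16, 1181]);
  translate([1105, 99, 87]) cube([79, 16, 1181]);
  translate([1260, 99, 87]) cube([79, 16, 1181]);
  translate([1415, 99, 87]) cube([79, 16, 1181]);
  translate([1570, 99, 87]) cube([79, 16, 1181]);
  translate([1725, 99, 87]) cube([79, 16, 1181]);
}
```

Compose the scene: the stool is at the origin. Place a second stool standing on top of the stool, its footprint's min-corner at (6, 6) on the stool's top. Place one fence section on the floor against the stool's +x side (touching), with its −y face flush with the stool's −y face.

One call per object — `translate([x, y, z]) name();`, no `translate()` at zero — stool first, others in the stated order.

stool();
translate([6, 6, 392]) stool_2();
translate([266, 0, 0]) fence_section();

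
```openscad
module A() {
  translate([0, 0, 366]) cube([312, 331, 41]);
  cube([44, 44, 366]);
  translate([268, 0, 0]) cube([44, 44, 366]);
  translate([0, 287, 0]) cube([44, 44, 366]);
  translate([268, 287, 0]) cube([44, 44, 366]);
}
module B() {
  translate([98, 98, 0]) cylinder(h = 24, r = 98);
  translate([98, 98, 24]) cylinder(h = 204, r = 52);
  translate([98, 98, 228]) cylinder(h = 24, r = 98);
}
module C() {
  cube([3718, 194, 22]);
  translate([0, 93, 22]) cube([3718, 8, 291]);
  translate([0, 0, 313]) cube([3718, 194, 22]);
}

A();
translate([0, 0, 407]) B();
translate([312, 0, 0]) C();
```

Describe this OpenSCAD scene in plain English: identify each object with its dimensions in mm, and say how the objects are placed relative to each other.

A is a simple wooden stool: a rectangular seat 312 mm (x) by 331 mm (y), 41 mm thick, top face at z = 407 mm, on four square legs, each 44×44 mm in cross-section. The legs rest on z = 0, each flush with a corner of the seat.

B is a spool: two coaxial disc flanges of radius 98 mm and thickness 24 mm, joined by a core cylinder of radius 52 mm and height 204 mm. The lower flange rests on z = 0 and the three cylinders share a vertical axis.

C is an I-beam lying along x, 3718 mm long. Overall section height 335 mm. Two flanges 194 mm wide (y) and 22 mm thick, one on the floor and one at the top; a web 8 mm thick runs between them, centred on the flange width.

The spool is on top of the stool. The I-beam is against the stool's +x side, with their −y faces flush.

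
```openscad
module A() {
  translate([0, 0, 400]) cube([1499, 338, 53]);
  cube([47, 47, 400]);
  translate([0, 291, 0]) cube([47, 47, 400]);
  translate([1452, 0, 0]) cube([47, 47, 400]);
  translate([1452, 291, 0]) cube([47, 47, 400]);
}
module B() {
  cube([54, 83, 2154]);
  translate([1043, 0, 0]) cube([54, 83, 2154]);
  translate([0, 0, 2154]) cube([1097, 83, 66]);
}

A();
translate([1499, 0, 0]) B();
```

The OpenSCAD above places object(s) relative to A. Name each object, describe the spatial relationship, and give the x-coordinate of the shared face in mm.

The bench's +x face and the door frame's −x face are both at x = 1499 mm.

A is a bench. B is a door frame. The door frame is against the bench's +x side, with their −y faces flush. The x-coordinate of the shared face is 1499 mm.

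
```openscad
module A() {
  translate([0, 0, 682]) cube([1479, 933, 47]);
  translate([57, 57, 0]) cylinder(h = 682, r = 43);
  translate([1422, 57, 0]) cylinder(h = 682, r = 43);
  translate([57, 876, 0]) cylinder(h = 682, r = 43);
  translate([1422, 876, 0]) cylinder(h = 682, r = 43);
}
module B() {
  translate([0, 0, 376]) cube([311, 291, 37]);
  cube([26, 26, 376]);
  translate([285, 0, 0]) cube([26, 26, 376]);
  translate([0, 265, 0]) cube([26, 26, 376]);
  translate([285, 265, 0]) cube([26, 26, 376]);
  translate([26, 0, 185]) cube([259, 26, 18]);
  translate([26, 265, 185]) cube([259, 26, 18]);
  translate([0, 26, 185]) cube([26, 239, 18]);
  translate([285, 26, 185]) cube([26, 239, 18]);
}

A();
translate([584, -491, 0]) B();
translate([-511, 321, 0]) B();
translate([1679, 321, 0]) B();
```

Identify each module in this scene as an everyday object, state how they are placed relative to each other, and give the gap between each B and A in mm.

A is a table. B is a stool. Three stools sit around the table at the −y, −x, +x sides. The gap between each stool and the table is 200 mm.

Each stool's nearest face is 200 mm from the table's bounding box.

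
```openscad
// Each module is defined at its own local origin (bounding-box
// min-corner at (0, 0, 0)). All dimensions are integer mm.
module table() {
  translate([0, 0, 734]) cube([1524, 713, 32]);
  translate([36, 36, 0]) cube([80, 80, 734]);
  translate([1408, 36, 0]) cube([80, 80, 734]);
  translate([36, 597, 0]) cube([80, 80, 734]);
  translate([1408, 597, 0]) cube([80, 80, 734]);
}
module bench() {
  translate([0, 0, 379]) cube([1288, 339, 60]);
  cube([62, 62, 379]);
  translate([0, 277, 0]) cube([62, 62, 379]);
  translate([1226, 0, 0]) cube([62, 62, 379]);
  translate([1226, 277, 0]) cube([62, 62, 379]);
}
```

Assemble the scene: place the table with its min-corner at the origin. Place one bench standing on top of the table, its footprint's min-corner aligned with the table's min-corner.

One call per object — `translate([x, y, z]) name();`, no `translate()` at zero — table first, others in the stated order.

table();
translate([0, 0, 766]) bench();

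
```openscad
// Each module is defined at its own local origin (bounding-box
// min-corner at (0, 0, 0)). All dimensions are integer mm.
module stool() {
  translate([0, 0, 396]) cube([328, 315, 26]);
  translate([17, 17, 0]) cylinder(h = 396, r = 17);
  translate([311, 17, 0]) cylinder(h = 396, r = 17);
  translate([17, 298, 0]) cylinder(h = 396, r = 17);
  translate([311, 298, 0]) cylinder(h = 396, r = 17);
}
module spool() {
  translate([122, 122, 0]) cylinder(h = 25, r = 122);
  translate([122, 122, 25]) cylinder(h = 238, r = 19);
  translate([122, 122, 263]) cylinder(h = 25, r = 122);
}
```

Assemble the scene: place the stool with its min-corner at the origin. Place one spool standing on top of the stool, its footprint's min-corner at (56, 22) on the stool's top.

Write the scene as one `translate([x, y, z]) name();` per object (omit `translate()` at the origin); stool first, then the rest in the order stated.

stool();
translate([56, 22, 422]) spool();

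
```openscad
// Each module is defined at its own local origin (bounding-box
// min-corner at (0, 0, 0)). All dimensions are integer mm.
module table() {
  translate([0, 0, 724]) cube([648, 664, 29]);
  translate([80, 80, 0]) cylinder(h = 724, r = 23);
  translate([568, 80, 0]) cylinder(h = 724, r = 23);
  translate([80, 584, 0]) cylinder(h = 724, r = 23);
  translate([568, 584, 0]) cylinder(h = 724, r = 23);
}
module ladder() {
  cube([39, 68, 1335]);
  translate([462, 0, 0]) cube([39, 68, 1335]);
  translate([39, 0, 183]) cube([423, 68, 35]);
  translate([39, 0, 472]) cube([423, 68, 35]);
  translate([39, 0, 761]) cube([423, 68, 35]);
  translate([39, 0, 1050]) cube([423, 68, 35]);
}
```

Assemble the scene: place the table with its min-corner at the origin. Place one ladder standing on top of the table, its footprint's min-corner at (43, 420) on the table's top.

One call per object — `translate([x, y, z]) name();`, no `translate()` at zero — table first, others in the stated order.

table();
translate([43, 420, 753]) ladder();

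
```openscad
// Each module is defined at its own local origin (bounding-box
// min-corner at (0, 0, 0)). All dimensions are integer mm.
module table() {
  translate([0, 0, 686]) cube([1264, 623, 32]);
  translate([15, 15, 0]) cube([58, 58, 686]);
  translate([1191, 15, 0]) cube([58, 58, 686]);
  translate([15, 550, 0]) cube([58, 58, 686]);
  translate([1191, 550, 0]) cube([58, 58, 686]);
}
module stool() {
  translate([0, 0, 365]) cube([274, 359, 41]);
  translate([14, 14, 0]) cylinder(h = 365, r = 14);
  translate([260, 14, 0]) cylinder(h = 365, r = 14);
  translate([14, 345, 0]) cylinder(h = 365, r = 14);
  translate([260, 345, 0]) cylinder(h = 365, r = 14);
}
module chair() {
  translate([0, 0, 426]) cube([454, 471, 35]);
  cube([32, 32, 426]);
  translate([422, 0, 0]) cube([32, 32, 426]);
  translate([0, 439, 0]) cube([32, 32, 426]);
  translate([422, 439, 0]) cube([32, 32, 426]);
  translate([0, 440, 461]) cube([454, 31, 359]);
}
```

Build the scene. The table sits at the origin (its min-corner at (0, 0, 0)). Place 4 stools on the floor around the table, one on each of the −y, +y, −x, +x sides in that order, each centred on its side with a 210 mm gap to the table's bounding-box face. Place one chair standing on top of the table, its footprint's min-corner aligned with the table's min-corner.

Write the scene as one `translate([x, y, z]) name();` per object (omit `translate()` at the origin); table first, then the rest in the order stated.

table();
translate([495, -569, 0]) stool();
translate([495, 833, 0]) stool();
translate([-484, 132, 0]) stool();
translate([1474, 132, 0]) stool();
translate([0, 0, 718]) chair();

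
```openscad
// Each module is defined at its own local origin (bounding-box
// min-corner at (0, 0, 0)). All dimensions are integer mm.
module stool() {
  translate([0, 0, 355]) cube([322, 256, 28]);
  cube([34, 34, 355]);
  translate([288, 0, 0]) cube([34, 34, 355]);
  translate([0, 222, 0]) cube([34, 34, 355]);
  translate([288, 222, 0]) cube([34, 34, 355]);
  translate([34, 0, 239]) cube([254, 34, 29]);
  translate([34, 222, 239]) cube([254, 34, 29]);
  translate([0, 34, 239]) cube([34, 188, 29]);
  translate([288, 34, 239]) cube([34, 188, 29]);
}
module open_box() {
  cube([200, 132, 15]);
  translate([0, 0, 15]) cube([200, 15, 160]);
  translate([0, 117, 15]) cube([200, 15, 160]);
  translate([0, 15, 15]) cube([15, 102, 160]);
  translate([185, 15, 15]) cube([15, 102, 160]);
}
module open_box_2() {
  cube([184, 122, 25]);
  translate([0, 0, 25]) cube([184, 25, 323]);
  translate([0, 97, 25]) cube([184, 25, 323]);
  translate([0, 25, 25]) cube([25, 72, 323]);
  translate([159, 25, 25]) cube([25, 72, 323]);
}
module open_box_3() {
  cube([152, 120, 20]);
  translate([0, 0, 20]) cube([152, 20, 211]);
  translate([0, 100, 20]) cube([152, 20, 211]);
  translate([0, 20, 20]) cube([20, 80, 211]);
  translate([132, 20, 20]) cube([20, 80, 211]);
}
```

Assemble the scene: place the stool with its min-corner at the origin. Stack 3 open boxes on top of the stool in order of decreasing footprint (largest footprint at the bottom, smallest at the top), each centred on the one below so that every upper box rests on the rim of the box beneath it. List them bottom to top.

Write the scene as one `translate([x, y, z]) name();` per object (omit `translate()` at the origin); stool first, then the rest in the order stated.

stool();
translate([61, 62, 383]) open_box();
translate([69, 67, 558]) open_box_2();
translate([85, 68, 906]) open_box_3();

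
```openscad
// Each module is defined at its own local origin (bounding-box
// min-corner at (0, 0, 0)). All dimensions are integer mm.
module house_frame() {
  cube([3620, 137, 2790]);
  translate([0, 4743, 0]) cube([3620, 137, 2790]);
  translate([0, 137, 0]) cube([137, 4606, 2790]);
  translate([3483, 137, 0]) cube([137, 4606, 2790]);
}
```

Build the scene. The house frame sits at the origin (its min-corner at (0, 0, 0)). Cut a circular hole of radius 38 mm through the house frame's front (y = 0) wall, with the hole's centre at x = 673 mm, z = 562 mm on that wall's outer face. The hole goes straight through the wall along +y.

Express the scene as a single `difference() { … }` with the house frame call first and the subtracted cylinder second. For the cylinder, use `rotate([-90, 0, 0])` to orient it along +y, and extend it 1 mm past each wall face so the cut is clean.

difference() {
  house_frame();
  translate([673, -1, 562]) rotate([-90, 0, 0]) cylinder(h = 139, r = 38);
}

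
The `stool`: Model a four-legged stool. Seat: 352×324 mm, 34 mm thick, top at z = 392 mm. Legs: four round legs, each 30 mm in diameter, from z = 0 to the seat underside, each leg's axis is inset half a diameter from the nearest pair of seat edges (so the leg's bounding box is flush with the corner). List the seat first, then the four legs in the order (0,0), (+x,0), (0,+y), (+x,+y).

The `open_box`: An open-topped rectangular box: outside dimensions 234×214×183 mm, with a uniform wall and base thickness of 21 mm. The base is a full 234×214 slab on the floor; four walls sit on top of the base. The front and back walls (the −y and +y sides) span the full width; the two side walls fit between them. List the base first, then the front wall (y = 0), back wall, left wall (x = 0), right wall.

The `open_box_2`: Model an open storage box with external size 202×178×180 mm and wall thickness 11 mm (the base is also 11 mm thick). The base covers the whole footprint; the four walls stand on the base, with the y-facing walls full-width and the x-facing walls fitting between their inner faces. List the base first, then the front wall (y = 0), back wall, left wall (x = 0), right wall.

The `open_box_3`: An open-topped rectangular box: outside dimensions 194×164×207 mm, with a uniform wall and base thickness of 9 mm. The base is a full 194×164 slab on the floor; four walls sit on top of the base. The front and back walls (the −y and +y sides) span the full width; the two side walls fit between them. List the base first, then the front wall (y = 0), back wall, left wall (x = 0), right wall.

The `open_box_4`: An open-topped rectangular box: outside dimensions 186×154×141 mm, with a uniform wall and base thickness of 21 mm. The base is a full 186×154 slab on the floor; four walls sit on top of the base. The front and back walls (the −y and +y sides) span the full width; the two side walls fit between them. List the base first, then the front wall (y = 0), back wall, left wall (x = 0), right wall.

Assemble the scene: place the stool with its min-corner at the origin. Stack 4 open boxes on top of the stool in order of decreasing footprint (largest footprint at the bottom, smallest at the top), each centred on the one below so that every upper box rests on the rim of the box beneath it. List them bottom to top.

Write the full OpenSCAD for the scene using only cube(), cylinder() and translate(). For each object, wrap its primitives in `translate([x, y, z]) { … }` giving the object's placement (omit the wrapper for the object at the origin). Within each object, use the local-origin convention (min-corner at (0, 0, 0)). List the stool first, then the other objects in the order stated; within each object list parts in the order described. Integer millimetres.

translate([0, 0, 358]) cube([352, 324, 34]);
translate([15, 15, 0]) cylinder(h = 358, r = 15);
translate([337, 15, 0]) cylinder(h = 358, r = 15);
translate([15, 309, 0]) cylinder(h = 358, r = 15);
translate([337, 309, 0]) cylinder(h = 358, r = 15);
translate([59, 55, 392]) {
  cube([234, 214, 21]);
  translate([0, 0, 21]) cube([234, 21, 162]);
  translate([0, 193, 21]) cube([234, 21, 162]);
  translate([0, 21, 21]) cube([21, 172, 162]);
  translate([213, 21, 21]) cube([21, 172, 162]);
}
translate([75, 73, 575]) {
  cube([202, 178, 11]);
  translate([0, 0, 11]) cube([202, 11, 169]);
  translate([0, 167, 11]) cube([202, 11, 169]);
  translate([0, 11, 11]) cube([11, 156, 169]);
  translate([191, 11, 11]) cube([11, 156, 169]);
}
translate([79, 80, 755]) {
  cube([194, 164, 9]);
  translate([0, 0, 9]) cube([194, 9, 198]);
  translate([0, 155, 9]) cube([194, 9, 198]);
  translate([0, 9, 9]) cube([9, 146, 198]);
  translate([185, 9, 9]) cube([9, 146, 198]);
}
translate([83, 85, 962]) {
  cube([186, 154, 21]);
  translate([0, 0, 21]) cube([186, 21, 120]);
  translate([0, 133, 21]) cube([186, 21, 120]);
  translate([0, 21, 21]) cube([21, 112, 120]);
  translate([165, 21, 21]) cube([21, 112, 120]);
}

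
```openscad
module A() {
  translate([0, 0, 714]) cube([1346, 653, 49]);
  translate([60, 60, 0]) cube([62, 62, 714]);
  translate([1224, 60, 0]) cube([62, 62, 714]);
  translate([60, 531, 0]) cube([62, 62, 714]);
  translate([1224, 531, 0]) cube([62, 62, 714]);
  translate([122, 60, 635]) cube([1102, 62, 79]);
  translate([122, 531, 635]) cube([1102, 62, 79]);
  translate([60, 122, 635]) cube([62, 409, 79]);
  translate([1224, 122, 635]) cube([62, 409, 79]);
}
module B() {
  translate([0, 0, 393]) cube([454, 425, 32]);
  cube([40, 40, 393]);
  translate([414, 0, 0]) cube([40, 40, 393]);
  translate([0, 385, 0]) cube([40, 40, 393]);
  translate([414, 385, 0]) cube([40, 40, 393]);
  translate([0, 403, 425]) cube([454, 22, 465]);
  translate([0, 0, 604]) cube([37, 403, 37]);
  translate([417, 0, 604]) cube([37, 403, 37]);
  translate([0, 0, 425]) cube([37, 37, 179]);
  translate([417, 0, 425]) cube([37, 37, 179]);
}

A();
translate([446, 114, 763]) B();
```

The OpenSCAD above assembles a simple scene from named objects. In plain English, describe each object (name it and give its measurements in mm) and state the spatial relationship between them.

A is a table with a 1346×653 mm rectangular top, 49 mm thick, top surface at z = 763 mm, supported by four 62×62 mm square legs, each inset 60 mm from the nearest pair of top edges, running from the floor. Four apron rails, 62 mm thick and 79 mm tall, run between adjacent legs with their top edges flush with the underside of the top and their outer faces flush with the legs' outer faces.

B is a chair. The seat is a 454×425×32 mm slab with its top at z = 425 mm, on four 40×40 mm corner legs (flush with the seat edges, standing on z = 0). A flat backrest 22 mm thick, 465 mm tall, spans the full seat width and rises from the seat top along its +y edge, rear face flush with the rear of the seat. Two armrests of 37×37 mm section run along each side from the seat's front edge to the front of the backrest, top faces 216 mm above the seat top and outer faces flush with the seat's x-edges; a 37×37 mm post under the front of each armrest stands on the seat at the front corner.

The chair is on top of the table, centred.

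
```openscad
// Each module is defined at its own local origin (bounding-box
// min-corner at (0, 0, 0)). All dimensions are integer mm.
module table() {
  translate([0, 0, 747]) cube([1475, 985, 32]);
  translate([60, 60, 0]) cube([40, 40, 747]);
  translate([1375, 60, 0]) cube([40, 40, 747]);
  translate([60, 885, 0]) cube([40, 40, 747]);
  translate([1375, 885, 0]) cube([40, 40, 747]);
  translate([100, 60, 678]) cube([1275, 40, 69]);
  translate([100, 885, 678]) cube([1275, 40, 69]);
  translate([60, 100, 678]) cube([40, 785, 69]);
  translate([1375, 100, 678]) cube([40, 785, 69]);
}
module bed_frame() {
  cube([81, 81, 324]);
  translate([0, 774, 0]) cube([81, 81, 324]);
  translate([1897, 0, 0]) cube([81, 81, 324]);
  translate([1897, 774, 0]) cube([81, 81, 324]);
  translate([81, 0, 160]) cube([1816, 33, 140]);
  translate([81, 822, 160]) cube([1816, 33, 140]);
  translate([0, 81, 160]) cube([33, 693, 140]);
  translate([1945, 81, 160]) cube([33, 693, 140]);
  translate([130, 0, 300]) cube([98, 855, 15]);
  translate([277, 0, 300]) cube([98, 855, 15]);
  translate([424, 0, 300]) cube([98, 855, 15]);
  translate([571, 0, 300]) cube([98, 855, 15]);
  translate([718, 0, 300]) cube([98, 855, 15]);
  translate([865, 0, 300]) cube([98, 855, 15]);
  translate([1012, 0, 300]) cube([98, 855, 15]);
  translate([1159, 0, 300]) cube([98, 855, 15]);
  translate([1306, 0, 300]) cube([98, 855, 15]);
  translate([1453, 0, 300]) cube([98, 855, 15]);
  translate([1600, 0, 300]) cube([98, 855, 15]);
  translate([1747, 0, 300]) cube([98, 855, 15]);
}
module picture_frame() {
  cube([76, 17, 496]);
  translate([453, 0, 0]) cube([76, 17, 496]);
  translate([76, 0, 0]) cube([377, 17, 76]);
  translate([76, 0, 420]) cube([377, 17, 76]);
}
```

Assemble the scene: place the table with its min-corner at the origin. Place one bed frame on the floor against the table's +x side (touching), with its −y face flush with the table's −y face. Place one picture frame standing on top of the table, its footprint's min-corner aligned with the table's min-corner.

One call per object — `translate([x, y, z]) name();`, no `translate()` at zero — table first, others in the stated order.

table();
translate([1475, 0, 0]) bed_frame();
translate([0, 0, 779]) picture_frame();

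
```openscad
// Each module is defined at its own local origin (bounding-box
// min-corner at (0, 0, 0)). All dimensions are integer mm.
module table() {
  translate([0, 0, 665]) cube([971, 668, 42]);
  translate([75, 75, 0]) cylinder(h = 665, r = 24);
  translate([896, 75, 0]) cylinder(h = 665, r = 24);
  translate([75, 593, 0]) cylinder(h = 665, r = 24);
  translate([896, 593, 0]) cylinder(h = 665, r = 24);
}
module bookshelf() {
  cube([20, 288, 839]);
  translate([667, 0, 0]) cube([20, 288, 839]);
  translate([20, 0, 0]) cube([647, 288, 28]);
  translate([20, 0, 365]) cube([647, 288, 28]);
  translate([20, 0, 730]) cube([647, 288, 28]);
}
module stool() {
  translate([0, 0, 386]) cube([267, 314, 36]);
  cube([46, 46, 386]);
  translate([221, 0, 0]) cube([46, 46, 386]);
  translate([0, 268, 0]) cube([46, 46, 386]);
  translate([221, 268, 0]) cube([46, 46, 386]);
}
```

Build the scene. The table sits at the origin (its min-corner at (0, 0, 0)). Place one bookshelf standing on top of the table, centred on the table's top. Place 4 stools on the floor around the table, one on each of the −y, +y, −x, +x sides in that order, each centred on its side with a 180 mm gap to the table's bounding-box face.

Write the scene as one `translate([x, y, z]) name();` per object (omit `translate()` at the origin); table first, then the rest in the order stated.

table();
translate([142, 190, 707]) bookshelf();
translate([352, -494, 0]) stool();
translate([352, 848, 0]) stool();
translate([-447, 177, 0]) stool();
translate([1151, 177, 0]) stool();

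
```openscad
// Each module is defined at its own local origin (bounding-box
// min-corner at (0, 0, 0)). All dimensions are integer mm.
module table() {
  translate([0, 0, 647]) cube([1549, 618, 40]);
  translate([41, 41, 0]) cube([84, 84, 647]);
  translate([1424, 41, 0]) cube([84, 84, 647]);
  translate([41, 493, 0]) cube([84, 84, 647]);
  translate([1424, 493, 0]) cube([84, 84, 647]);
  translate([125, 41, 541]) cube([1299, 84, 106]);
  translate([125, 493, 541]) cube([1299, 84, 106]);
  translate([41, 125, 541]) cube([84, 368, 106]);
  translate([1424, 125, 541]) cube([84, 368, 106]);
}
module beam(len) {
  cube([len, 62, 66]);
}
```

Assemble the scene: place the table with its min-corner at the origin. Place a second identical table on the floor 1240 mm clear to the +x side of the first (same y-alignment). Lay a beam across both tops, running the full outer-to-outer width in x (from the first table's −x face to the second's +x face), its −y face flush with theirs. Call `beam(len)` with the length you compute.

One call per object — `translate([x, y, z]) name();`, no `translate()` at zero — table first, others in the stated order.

table();
translate([2789, 0, 0]) table();
translate([0, 0, 687]) beam(4338);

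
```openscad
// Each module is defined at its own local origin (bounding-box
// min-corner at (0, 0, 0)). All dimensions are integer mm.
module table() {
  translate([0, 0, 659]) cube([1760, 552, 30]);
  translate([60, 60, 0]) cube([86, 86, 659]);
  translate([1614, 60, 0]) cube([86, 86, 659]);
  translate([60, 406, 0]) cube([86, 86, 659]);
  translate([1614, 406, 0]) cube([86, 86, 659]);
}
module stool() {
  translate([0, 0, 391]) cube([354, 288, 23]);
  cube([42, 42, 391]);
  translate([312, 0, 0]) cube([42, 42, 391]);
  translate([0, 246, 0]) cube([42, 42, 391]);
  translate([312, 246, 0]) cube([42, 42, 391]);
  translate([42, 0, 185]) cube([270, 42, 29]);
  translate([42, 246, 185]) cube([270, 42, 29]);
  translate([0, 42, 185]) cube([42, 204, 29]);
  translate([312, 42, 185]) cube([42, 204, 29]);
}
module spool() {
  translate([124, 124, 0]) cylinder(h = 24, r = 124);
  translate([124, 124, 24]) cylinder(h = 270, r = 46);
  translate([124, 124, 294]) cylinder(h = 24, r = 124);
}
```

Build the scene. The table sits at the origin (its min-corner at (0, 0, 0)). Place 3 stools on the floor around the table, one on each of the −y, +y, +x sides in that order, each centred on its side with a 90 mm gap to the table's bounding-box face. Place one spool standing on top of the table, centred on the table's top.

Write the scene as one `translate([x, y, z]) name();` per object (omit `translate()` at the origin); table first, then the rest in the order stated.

table();
translate([703, -378, 0]) stool();
translate([703, 642, 0]) stool();
translate([1850, 132, 0]) stool();
translate([756, 152, 689]) spool();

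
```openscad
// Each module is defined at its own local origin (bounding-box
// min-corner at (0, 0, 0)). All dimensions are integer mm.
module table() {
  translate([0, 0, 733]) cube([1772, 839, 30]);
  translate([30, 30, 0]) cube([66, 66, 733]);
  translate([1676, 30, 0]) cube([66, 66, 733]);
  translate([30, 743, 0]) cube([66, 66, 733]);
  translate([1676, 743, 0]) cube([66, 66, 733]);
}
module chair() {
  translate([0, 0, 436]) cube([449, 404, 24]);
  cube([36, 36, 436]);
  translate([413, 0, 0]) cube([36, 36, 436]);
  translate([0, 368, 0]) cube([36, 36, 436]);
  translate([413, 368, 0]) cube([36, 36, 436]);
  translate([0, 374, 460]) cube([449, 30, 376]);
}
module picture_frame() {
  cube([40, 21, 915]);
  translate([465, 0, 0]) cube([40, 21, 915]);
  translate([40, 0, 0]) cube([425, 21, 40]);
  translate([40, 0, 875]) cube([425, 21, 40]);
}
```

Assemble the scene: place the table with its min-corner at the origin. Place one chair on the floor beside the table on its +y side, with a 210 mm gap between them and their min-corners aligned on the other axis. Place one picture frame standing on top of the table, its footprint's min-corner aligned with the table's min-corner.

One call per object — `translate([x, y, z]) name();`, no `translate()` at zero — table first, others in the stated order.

table();
translate([0, 1049, 0]) chair();
translate([0, 0, 763]) picture_frame();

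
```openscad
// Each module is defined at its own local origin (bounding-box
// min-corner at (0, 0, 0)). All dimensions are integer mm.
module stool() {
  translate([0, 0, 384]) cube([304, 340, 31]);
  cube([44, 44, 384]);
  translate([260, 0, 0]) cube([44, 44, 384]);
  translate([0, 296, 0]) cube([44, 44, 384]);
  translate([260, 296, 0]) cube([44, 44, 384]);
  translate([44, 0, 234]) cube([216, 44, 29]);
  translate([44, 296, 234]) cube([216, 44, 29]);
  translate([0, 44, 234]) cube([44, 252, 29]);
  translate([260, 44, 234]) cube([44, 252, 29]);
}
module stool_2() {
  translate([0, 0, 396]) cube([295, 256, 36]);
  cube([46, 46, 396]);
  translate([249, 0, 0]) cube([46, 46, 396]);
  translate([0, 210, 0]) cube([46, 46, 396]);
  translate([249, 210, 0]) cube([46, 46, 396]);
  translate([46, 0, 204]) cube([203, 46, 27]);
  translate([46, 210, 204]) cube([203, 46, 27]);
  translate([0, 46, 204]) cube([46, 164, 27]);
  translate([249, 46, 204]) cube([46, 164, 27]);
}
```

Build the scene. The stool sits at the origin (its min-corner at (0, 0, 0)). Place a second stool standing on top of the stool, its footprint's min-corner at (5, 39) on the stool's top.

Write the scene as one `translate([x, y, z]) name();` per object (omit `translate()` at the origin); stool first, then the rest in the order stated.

stool();
translate([5, 39, 415]) stool_2();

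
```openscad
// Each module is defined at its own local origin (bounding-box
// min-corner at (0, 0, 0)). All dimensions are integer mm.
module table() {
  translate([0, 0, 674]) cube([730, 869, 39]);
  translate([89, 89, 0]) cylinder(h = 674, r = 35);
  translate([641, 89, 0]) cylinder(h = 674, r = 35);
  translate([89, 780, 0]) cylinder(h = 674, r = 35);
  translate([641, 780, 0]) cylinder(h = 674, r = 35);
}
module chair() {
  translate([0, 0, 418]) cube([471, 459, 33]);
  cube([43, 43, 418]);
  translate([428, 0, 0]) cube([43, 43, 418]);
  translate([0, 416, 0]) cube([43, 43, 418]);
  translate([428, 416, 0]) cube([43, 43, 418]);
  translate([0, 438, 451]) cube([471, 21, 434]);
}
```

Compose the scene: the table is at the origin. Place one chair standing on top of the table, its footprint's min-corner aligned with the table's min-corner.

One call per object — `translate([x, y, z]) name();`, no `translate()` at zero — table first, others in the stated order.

table();
translate([0, 0, 713]) chair();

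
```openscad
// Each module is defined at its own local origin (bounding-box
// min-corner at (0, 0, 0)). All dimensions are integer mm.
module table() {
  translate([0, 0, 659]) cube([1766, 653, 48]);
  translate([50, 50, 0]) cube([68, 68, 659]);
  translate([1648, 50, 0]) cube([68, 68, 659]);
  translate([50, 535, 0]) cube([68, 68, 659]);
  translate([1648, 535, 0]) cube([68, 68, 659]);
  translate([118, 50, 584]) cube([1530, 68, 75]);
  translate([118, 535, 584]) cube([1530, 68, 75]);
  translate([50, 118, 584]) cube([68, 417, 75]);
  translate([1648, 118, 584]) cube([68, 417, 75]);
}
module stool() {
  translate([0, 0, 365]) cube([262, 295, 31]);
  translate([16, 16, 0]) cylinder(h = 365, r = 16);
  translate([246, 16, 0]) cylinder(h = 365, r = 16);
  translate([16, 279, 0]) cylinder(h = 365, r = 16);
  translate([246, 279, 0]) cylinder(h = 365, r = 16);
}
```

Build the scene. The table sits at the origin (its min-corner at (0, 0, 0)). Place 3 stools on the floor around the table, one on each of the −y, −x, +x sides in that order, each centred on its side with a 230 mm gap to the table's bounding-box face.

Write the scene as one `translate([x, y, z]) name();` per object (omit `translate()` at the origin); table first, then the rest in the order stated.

table();
translate([752, -525, 0]) stool();
translate([-492, 179, 0]) stool();
translate([1996, 179, 0]) stool();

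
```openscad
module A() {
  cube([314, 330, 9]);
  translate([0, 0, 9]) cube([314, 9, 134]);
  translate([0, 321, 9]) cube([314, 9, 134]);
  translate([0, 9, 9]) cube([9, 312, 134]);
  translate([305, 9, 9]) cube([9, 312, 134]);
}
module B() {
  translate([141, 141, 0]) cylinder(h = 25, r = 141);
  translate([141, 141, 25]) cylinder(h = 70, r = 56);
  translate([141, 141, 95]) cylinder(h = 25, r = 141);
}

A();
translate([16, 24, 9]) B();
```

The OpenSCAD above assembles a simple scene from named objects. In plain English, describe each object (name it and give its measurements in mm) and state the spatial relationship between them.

A is an open storage box with external size 314×330×143 mm and wall thickness 9 mm (the base is also 9 mm thick). The base covers the whole footprint; the four walls stand on the base, with the y-facing walls full-width and the x-facing walls fitting between their inner faces.

B is a spool: two coaxial disc flanges of radius 141 mm and thickness 25 mm, joined by a core cylinder of radius 56 mm and height 70 mm. The lower flange rests on z = 0 and the three cylinders share a vertical axis.

The spool sits inside the open box, centred.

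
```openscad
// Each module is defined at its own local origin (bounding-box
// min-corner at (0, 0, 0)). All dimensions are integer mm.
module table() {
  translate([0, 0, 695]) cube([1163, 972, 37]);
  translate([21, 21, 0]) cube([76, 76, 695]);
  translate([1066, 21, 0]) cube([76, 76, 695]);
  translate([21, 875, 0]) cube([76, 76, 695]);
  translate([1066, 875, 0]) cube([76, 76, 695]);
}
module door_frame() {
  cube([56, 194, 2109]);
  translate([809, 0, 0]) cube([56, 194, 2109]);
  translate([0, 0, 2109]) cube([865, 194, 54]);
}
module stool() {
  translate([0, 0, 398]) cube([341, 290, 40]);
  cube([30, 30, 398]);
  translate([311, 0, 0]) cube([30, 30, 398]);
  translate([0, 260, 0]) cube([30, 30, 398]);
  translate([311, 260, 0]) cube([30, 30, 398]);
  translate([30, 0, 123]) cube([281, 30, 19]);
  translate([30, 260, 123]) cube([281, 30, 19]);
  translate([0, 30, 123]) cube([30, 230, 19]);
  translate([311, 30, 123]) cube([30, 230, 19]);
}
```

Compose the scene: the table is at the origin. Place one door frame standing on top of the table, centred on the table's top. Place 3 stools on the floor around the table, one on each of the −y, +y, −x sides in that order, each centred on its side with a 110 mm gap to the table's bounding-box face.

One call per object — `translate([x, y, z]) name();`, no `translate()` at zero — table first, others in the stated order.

table();
translate([149, 389, 732]) door_frame();
translate([411, -400, 0]) stool();
translate([411, 1082, 0]) stool();
translate([-451, 341, 0]) stool();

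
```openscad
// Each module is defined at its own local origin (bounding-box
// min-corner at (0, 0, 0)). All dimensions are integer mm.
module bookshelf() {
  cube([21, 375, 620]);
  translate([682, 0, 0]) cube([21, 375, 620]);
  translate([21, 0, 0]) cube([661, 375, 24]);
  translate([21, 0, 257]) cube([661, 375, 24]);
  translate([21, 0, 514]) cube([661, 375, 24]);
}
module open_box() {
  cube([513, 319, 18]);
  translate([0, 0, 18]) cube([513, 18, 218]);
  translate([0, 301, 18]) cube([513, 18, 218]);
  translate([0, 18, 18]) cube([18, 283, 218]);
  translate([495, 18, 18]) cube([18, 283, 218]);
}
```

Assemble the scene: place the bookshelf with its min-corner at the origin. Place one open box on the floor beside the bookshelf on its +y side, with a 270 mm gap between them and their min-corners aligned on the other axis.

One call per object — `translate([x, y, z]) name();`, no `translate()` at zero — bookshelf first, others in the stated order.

bookshelf();
translate([0, 645, 0]) open_box();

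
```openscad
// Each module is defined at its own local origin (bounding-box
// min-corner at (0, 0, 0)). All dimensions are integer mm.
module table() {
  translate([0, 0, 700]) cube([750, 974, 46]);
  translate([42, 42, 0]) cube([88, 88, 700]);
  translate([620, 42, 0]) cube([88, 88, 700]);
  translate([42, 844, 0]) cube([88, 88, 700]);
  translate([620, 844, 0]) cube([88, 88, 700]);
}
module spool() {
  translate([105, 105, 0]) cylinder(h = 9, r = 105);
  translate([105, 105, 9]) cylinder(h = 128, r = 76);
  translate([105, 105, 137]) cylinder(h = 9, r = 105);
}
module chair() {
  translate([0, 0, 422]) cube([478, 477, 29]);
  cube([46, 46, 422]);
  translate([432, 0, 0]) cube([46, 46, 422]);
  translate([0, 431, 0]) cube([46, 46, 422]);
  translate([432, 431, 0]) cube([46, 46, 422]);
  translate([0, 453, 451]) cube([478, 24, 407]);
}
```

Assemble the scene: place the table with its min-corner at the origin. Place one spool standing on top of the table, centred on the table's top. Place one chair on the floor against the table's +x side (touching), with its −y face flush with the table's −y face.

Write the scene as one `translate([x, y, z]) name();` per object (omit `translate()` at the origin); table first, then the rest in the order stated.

table();
translate([270, 382, 746]) spool();
translate([750, 0, 0]) chair();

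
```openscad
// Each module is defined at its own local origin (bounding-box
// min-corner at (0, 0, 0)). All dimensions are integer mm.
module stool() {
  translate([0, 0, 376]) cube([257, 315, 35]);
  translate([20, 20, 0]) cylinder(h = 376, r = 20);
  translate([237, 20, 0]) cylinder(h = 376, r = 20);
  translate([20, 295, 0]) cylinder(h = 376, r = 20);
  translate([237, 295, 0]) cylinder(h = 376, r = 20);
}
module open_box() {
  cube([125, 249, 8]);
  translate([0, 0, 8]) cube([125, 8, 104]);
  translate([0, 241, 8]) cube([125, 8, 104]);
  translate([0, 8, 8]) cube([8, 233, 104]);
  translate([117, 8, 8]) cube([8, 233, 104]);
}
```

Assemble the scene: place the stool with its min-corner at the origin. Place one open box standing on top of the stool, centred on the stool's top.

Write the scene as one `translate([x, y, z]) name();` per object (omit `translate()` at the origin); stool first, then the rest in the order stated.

stool();
translate([66, 33, 411]) open_box();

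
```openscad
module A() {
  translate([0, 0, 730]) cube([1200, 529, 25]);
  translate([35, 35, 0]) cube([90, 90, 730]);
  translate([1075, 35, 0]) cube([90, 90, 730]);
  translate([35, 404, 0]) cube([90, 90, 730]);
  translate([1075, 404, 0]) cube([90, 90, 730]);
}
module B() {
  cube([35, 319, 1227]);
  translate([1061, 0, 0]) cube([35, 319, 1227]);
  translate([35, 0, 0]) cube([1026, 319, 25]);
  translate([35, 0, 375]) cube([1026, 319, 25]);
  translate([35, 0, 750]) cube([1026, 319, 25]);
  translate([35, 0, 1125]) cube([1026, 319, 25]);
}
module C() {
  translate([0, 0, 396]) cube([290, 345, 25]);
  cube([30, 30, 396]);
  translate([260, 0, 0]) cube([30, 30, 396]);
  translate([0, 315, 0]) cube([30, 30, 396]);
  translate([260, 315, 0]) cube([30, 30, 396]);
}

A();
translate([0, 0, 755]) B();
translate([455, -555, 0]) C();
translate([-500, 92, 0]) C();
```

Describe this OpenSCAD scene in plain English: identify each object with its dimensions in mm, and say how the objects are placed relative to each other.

A is a table with a 1200×529 mm rectangular top, 25 mm thick, top surface at z = 755 mm, supported by four 90×90 mm square legs, each inset 35 mm from the nearest pair of top edges, running from the floor.

B is a bookshelf 1096 mm wide overall, 319 mm deep and 1227 mm tall. The two sides are 35 mm thick vertical panels. 4 horizontal shelves of 25 mm thickness span between the inner faces of the sides; the lowest shelf sits on the floor and shelves are stacked with a clear vertical gap of 350 mm between each pair.

C is a four-legged stool. The seat is a 290×345×25 mm slab whose top surface is at z = 421 mm; four square legs, each 30×30 mm in cross-section, run from the floor (z = 0) to the underside of the seat, each flush with a corner of the seat.

The bookshelf is on top of the table. Two stools sit around the table at the −y, −x sides.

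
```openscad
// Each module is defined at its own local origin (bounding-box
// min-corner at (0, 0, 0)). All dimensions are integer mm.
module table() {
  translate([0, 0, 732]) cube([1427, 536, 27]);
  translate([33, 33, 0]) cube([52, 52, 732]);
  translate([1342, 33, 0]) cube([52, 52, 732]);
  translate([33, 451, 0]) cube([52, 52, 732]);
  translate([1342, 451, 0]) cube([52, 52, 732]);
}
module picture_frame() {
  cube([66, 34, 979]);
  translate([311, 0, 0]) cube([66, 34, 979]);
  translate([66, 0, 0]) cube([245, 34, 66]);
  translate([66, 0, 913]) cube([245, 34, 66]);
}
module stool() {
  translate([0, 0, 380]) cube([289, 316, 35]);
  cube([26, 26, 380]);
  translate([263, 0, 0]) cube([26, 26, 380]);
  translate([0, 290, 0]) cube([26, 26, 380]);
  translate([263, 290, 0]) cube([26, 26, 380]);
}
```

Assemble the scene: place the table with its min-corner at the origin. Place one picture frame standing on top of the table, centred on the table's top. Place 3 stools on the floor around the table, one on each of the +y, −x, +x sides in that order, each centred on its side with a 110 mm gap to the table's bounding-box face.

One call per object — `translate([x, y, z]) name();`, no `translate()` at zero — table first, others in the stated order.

table();
translate([525, 251, 759]) picture_frame();
translate([569, 646, 0]) stool();
translate([-399, 110, 0]) stool();
translate([1537, 110, 0]) stool();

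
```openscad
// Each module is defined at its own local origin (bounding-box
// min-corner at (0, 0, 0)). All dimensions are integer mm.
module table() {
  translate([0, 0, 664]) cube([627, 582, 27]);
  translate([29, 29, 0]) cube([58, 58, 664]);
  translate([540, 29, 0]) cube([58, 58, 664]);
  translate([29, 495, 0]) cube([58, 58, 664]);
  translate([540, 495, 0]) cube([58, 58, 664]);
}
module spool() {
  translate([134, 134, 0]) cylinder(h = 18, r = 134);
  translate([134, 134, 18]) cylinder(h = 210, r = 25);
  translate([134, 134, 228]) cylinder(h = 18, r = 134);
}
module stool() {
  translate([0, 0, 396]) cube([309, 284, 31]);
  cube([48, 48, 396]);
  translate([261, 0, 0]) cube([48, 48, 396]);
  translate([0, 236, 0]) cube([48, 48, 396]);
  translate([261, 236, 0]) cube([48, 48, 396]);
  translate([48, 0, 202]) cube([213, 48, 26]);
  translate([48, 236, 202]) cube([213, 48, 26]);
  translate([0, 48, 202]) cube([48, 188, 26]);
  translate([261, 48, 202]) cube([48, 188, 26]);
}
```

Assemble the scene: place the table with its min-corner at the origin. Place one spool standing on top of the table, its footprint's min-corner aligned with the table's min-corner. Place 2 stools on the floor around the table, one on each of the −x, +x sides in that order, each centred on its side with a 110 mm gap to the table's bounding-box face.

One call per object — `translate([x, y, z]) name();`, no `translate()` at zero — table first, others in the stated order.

table();
translate([0, 0, 691]) spool();
translate([-419, 149, 0]) stool();
translate([737, 149, 0]) stool();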